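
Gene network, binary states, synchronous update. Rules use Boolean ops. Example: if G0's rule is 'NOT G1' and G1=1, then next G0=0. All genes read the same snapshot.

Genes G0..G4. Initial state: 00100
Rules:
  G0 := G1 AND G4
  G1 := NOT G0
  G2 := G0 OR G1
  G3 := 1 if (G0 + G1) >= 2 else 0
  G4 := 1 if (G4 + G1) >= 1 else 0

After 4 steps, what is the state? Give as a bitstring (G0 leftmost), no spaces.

Step 1: G0=G1&G4=0&0=0 G1=NOT G0=NOT 0=1 G2=G0|G1=0|0=0 G3=(0+0>=2)=0 G4=(0+0>=1)=0 -> 01000
Step 2: G0=G1&G4=1&0=0 G1=NOT G0=NOT 0=1 G2=G0|G1=0|1=1 G3=(0+1>=2)=0 G4=(0+1>=1)=1 -> 01101
Step 3: G0=G1&G4=1&1=1 G1=NOT G0=NOT 0=1 G2=G0|G1=0|1=1 G3=(0+1>=2)=0 G4=(1+1>=1)=1 -> 11101
Step 4: G0=G1&G4=1&1=1 G1=NOT G0=NOT 1=0 G2=G0|G1=1|1=1 G3=(1+1>=2)=1 G4=(1+1>=1)=1 -> 10111

10111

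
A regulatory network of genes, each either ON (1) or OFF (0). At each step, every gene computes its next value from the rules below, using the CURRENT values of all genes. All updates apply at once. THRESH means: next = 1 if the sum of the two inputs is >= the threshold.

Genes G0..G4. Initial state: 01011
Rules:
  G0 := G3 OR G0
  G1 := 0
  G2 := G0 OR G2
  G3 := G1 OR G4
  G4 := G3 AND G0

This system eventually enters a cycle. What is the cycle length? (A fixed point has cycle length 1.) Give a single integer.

Answer: 2

Derivation:
Step 0: 01011
Step 1: G0=G3|G0=1|0=1 G1=0(const) G2=G0|G2=0|0=0 G3=G1|G4=1|1=1 G4=G3&G0=1&0=0 -> 10010
Step 2: G0=G3|G0=1|1=1 G1=0(const) G2=G0|G2=1|0=1 G3=G1|G4=0|0=0 G4=G3&G0=1&1=1 -> 10101
Step 3: G0=G3|G0=0|1=1 G1=0(const) G2=G0|G2=1|1=1 G3=G1|G4=0|1=1 G4=G3&G0=0&1=0 -> 10110
Step 4: G0=G3|G0=1|1=1 G1=0(const) G2=G0|G2=1|1=1 G3=G1|G4=0|0=0 G4=G3&G0=1&1=1 -> 10101
State from step 4 equals state from step 2 -> cycle length 2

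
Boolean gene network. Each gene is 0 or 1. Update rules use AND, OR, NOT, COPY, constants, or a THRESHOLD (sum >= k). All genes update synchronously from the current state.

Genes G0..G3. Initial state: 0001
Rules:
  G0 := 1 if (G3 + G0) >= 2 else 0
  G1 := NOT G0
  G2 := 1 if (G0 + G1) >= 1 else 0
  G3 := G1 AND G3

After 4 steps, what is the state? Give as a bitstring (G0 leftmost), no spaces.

Step 1: G0=(1+0>=2)=0 G1=NOT G0=NOT 0=1 G2=(0+0>=1)=0 G3=G1&G3=0&1=0 -> 0100
Step 2: G0=(0+0>=2)=0 G1=NOT G0=NOT 0=1 G2=(0+1>=1)=1 G3=G1&G3=1&0=0 -> 0110
Step 3: G0=(0+0>=2)=0 G1=NOT G0=NOT 0=1 G2=(0+1>=1)=1 G3=G1&G3=1&0=0 -> 0110
Step 4: G0=(0+0>=2)=0 G1=NOT G0=NOT 0=1 G2=(0+1>=1)=1 G3=G1&G3=1&0=0 -> 0110

0110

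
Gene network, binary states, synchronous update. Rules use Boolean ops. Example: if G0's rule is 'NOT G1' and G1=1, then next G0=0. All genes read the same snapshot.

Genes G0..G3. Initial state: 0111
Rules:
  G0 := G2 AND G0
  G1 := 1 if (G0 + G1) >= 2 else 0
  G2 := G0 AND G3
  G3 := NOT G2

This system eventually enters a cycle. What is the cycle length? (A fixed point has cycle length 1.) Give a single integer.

Step 0: 0111
Step 1: G0=G2&G0=1&0=0 G1=(0+1>=2)=0 G2=G0&G3=0&1=0 G3=NOT G2=NOT 1=0 -> 0000
Step 2: G0=G2&G0=0&0=0 G1=(0+0>=2)=0 G2=G0&G3=0&0=0 G3=NOT G2=NOT 0=1 -> 0001
Step 3: G0=G2&G0=0&0=0 G1=(0+0>=2)=0 G2=G0&G3=0&1=0 G3=NOT G2=NOT 0=1 -> 0001
State from step 3 equals state from step 2 -> cycle length 1

Answer: 1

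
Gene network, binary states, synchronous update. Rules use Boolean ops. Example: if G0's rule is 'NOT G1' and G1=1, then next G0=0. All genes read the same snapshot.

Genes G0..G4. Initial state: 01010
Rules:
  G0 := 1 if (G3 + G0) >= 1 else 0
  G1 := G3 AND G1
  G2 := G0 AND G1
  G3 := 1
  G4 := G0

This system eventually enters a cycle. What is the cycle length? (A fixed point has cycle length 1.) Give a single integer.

Answer: 1

Derivation:
Step 0: 01010
Step 1: G0=(1+0>=1)=1 G1=G3&G1=1&1=1 G2=G0&G1=0&1=0 G3=1(const) G4=G0=0 -> 11010
Step 2: G0=(1+1>=1)=1 G1=G3&G1=1&1=1 G2=G0&G1=1&1=1 G3=1(const) G4=G0=1 -> 11111
Step 3: G0=(1+1>=1)=1 G1=G3&G1=1&1=1 G2=G0&G1=1&1=1 G3=1(const) G4=G0=1 -> 11111
State from step 3 equals state from step 2 -> cycle length 1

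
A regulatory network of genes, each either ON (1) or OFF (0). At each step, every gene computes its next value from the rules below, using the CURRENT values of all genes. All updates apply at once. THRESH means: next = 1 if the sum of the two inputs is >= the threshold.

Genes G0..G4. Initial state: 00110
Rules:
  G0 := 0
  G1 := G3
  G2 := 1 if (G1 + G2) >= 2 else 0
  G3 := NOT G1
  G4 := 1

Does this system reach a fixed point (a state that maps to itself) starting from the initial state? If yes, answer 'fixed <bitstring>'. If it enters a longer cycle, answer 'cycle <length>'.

Answer: cycle 4

Derivation:
Step 0: 00110
Step 1: G0=0(const) G1=G3=1 G2=(0+1>=2)=0 G3=NOT G1=NOT 0=1 G4=1(const) -> 01011
Step 2: G0=0(const) G1=G3=1 G2=(1+0>=2)=0 G3=NOT G1=NOT 1=0 G4=1(const) -> 01001
Step 3: G0=0(const) G1=G3=0 G2=(1+0>=2)=0 G3=NOT G1=NOT 1=0 G4=1(const) -> 00001
Step 4: G0=0(const) G1=G3=0 G2=(0+0>=2)=0 G3=NOT G1=NOT 0=1 G4=1(const) -> 00011
Step 5: G0=0(const) G1=G3=1 G2=(0+0>=2)=0 G3=NOT G1=NOT 0=1 G4=1(const) -> 01011
Cycle of length 4 starting at step 1 -> no fixed point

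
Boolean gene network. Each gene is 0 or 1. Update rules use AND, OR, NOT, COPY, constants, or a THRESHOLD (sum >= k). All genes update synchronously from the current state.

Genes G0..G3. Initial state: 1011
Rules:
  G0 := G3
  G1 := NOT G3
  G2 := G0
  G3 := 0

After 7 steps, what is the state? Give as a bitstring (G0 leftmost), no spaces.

Step 1: G0=G3=1 G1=NOT G3=NOT 1=0 G2=G0=1 G3=0(const) -> 1010
Step 2: G0=G3=0 G1=NOT G3=NOT 0=1 G2=G0=1 G3=0(const) -> 0110
Step 3: G0=G3=0 G1=NOT G3=NOT 0=1 G2=G0=0 G3=0(const) -> 0100
Step 4: G0=G3=0 G1=NOT G3=NOT 0=1 G2=G0=0 G3=0(const) -> 0100
Step 5: G0=G3=0 G1=NOT G3=NOT 0=1 G2=G0=0 G3=0(const) -> 0100
Step 6: G0=G3=0 G1=NOT G3=NOT 0=1 G2=G0=0 G3=0(const) -> 0100
Step 7: G0=G3=0 G1=NOT G3=NOT 0=1 G2=G0=0 G3=0(const) -> 0100

0100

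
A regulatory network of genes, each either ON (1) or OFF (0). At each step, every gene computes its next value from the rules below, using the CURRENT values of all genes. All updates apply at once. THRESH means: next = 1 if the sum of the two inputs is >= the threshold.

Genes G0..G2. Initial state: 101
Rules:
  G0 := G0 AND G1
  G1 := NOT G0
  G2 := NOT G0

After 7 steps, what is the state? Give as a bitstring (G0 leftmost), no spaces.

Step 1: G0=G0&G1=1&0=0 G1=NOT G0=NOT 1=0 G2=NOT G0=NOT 1=0 -> 000
Step 2: G0=G0&G1=0&0=0 G1=NOT G0=NOT 0=1 G2=NOT G0=NOT 0=1 -> 011
Step 3: G0=G0&G1=0&1=0 G1=NOT G0=NOT 0=1 G2=NOT G0=NOT 0=1 -> 011
Step 4: G0=G0&G1=0&1=0 G1=NOT G0=NOT 0=1 G2=NOT G0=NOT 0=1 -> 011
Step 5: G0=G0&G1=0&1=0 G1=NOT G0=NOT 0=1 G2=NOT G0=NOT 0=1 -> 011
Step 6: G0=G0&G1=0&1=0 G1=NOT G0=NOT 0=1 G2=NOT G0=NOT 0=1 -> 011
Step 7: G0=G0&G1=0&1=0 G1=NOT G0=NOT 0=1 G2=NOT G0=NOT 0=1 -> 011

011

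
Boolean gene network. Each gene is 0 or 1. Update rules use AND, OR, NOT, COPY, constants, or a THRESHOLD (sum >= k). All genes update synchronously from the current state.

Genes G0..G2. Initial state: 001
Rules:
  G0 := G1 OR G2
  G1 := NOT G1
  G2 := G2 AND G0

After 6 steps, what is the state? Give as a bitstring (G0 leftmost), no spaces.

Step 1: G0=G1|G2=0|1=1 G1=NOT G1=NOT 0=1 G2=G2&G0=1&0=0 -> 110
Step 2: G0=G1|G2=1|0=1 G1=NOT G1=NOT 1=0 G2=G2&G0=0&1=0 -> 100
Step 3: G0=G1|G2=0|0=0 G1=NOT G1=NOT 0=1 G2=G2&G0=0&1=0 -> 010
Step 4: G0=G1|G2=1|0=1 G1=NOT G1=NOT 1=0 G2=G2&G0=0&0=0 -> 100
Step 5: G0=G1|G2=0|0=0 G1=NOT G1=NOT 0=1 G2=G2&G0=0&1=0 -> 010
Step 6: G0=G1|G2=1|0=1 G1=NOT G1=NOT 1=0 G2=G2&G0=0&0=0 -> 100

100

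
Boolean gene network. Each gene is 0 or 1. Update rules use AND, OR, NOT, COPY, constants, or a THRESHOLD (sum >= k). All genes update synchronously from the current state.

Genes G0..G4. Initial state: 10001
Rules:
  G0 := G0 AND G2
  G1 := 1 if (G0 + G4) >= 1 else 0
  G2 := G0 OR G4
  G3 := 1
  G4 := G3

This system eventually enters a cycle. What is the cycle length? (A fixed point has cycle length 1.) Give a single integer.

Answer: 1

Derivation:
Step 0: 10001
Step 1: G0=G0&G2=1&0=0 G1=(1+1>=1)=1 G2=G0|G4=1|1=1 G3=1(const) G4=G3=0 -> 01110
Step 2: G0=G0&G2=0&1=0 G1=(0+0>=1)=0 G2=G0|G4=0|0=0 G3=1(const) G4=G3=1 -> 00011
Step 3: G0=G0&G2=0&0=0 G1=(0+1>=1)=1 G2=G0|G4=0|1=1 G3=1(const) G4=G3=1 -> 01111
Step 4: G0=G0&G2=0&1=0 G1=(0+1>=1)=1 G2=G0|G4=0|1=1 G3=1(const) G4=G3=1 -> 01111
State from step 4 equals state from step 3 -> cycle length 1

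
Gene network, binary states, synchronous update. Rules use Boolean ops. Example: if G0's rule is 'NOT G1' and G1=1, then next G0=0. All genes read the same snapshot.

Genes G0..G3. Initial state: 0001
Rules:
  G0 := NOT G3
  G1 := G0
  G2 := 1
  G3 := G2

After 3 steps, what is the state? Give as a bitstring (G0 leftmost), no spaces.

Step 1: G0=NOT G3=NOT 1=0 G1=G0=0 G2=1(const) G3=G2=0 -> 0010
Step 2: G0=NOT G3=NOT 0=1 G1=G0=0 G2=1(const) G3=G2=1 -> 1011
Step 3: G0=NOT G3=NOT 1=0 G1=G0=1 G2=1(const) G3=G2=1 -> 0111

0111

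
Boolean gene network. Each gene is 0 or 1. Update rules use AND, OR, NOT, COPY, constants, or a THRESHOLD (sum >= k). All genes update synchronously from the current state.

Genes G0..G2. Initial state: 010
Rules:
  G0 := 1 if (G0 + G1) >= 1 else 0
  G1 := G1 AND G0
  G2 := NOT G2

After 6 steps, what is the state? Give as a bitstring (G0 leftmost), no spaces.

Step 1: G0=(0+1>=1)=1 G1=G1&G0=1&0=0 G2=NOT G2=NOT 0=1 -> 101
Step 2: G0=(1+0>=1)=1 G1=G1&G0=0&1=0 G2=NOT G2=NOT 1=0 -> 100
Step 3: G0=(1+0>=1)=1 G1=G1&G0=0&1=0 G2=NOT G2=NOT 0=1 -> 101
Step 4: G0=(1+0>=1)=1 G1=G1&G0=0&1=0 G2=NOT G2=NOT 1=0 -> 100
Step 5: G0=(1+0>=1)=1 G1=G1&G0=0&1=0 G2=NOT G2=NOT 0=1 -> 101
Step 6: G0=(1+0>=1)=1 G1=G1&G0=0&1=0 G2=NOT G2=NOT 1=0 -> 100

100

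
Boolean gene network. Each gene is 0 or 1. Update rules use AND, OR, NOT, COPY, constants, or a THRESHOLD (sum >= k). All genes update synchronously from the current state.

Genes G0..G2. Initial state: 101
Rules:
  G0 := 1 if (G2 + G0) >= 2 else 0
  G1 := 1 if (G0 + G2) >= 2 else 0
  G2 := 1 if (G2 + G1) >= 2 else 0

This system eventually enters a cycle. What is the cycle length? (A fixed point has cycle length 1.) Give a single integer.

Step 0: 101
Step 1: G0=(1+1>=2)=1 G1=(1+1>=2)=1 G2=(1+0>=2)=0 -> 110
Step 2: G0=(0+1>=2)=0 G1=(1+0>=2)=0 G2=(0+1>=2)=0 -> 000
Step 3: G0=(0+0>=2)=0 G1=(0+0>=2)=0 G2=(0+0>=2)=0 -> 000
State from step 3 equals state from step 2 -> cycle length 1

Answer: 1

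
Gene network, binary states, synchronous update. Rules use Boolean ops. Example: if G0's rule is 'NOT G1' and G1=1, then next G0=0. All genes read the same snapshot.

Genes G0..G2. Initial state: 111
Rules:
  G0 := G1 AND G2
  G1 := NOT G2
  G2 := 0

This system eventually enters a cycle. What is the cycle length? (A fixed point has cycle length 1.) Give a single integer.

Answer: 1

Derivation:
Step 0: 111
Step 1: G0=G1&G2=1&1=1 G1=NOT G2=NOT 1=0 G2=0(const) -> 100
Step 2: G0=G1&G2=0&0=0 G1=NOT G2=NOT 0=1 G2=0(const) -> 010
Step 3: G0=G1&G2=1&0=0 G1=NOT G2=NOT 0=1 G2=0(const) -> 010
State from step 3 equals state from step 2 -> cycle length 1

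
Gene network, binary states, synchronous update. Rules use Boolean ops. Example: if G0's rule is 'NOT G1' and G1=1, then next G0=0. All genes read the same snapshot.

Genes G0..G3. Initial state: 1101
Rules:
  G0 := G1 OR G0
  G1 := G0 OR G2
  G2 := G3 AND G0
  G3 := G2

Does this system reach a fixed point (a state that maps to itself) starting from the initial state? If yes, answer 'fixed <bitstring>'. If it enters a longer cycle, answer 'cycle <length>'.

Answer: cycle 2

Derivation:
Step 0: 1101
Step 1: G0=G1|G0=1|1=1 G1=G0|G2=1|0=1 G2=G3&G0=1&1=1 G3=G2=0 -> 1110
Step 2: G0=G1|G0=1|1=1 G1=G0|G2=1|1=1 G2=G3&G0=0&1=0 G3=G2=1 -> 1101
Cycle of length 2 starting at step 0 -> no fixed point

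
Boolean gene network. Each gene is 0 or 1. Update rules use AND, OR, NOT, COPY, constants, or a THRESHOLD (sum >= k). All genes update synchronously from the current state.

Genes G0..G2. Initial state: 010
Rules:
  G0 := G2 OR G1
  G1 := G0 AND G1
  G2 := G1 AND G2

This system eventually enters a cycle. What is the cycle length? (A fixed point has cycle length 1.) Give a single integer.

Answer: 1

Derivation:
Step 0: 010
Step 1: G0=G2|G1=0|1=1 G1=G0&G1=0&1=0 G2=G1&G2=1&0=0 -> 100
Step 2: G0=G2|G1=0|0=0 G1=G0&G1=1&0=0 G2=G1&G2=0&0=0 -> 000
Step 3: G0=G2|G1=0|0=0 G1=G0&G1=0&0=0 G2=G1&G2=0&0=0 -> 000
State from step 3 equals state from step 2 -> cycle length 1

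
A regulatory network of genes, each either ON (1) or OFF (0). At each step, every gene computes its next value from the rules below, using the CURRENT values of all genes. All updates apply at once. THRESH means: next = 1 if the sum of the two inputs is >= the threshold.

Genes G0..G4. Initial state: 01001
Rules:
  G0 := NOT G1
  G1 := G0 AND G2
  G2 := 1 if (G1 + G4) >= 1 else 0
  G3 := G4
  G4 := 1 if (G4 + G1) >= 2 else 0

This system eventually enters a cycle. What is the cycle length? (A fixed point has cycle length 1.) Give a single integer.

Step 0: 01001
Step 1: G0=NOT G1=NOT 1=0 G1=G0&G2=0&0=0 G2=(1+1>=1)=1 G3=G4=1 G4=(1+1>=2)=1 -> 00111
Step 2: G0=NOT G1=NOT 0=1 G1=G0&G2=0&1=0 G2=(0+1>=1)=1 G3=G4=1 G4=(1+0>=2)=0 -> 10110
Step 3: G0=NOT G1=NOT 0=1 G1=G0&G2=1&1=1 G2=(0+0>=1)=0 G3=G4=0 G4=(0+0>=2)=0 -> 11000
Step 4: G0=NOT G1=NOT 1=0 G1=G0&G2=1&0=0 G2=(1+0>=1)=1 G3=G4=0 G4=(0+1>=2)=0 -> 00100
Step 5: G0=NOT G1=NOT 0=1 G1=G0&G2=0&1=0 G2=(0+0>=1)=0 G3=G4=0 G4=(0+0>=2)=0 -> 10000
Step 6: G0=NOT G1=NOT 0=1 G1=G0&G2=1&0=0 G2=(0+0>=1)=0 G3=G4=0 G4=(0+0>=2)=0 -> 10000
State from step 6 equals state from step 5 -> cycle length 1

Answer: 1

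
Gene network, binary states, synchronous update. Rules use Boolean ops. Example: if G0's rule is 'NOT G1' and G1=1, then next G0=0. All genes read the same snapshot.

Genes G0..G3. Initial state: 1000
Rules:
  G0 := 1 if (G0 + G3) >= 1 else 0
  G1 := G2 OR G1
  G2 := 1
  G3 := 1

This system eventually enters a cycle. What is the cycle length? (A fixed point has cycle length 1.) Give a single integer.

Answer: 1

Derivation:
Step 0: 1000
Step 1: G0=(1+0>=1)=1 G1=G2|G1=0|0=0 G2=1(const) G3=1(const) -> 1011
Step 2: G0=(1+1>=1)=1 G1=G2|G1=1|0=1 G2=1(const) G3=1(const) -> 1111
Step 3: G0=(1+1>=1)=1 G1=G2|G1=1|1=1 G2=1(const) G3=1(const) -> 1111
State from step 3 equals state from step 2 -> cycle length 1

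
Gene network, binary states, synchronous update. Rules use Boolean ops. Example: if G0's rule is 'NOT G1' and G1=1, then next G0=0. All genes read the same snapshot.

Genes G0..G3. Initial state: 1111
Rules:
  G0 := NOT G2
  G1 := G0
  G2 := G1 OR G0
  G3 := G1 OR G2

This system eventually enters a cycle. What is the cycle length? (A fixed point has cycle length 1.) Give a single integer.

Answer: 5

Derivation:
Step 0: 1111
Step 1: G0=NOT G2=NOT 1=0 G1=G0=1 G2=G1|G0=1|1=1 G3=G1|G2=1|1=1 -> 0111
Step 2: G0=NOT G2=NOT 1=0 G1=G0=0 G2=G1|G0=1|0=1 G3=G1|G2=1|1=1 -> 0011
Step 3: G0=NOT G2=NOT 1=0 G1=G0=0 G2=G1|G0=0|0=0 G3=G1|G2=0|1=1 -> 0001
Step 4: G0=NOT G2=NOT 0=1 G1=G0=0 G2=G1|G0=0|0=0 G3=G1|G2=0|0=0 -> 1000
Step 5: G0=NOT G2=NOT 0=1 G1=G0=1 G2=G1|G0=0|1=1 G3=G1|G2=0|0=0 -> 1110
Step 6: G0=NOT G2=NOT 1=0 G1=G0=1 G2=G1|G0=1|1=1 G3=G1|G2=1|1=1 -> 0111
State from step 6 equals state from step 1 -> cycle length 5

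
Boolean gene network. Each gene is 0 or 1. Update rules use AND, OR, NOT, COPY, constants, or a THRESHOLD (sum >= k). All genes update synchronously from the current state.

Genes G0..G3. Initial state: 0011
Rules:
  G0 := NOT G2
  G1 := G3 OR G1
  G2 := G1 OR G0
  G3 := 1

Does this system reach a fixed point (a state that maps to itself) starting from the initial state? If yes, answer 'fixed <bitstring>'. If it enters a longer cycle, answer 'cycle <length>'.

Step 0: 0011
Step 1: G0=NOT G2=NOT 1=0 G1=G3|G1=1|0=1 G2=G1|G0=0|0=0 G3=1(const) -> 0101
Step 2: G0=NOT G2=NOT 0=1 G1=G3|G1=1|1=1 G2=G1|G0=1|0=1 G3=1(const) -> 1111
Step 3: G0=NOT G2=NOT 1=0 G1=G3|G1=1|1=1 G2=G1|G0=1|1=1 G3=1(const) -> 0111
Step 4: G0=NOT G2=NOT 1=0 G1=G3|G1=1|1=1 G2=G1|G0=1|0=1 G3=1(const) -> 0111
Fixed point reached at step 3: 0111

Answer: fixed 0111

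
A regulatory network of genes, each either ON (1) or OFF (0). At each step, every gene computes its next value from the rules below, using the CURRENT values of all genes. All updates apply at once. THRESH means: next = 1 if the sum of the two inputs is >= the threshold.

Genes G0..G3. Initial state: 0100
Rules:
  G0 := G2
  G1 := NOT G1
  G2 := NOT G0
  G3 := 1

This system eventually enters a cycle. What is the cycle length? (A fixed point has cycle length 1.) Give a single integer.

Step 0: 0100
Step 1: G0=G2=0 G1=NOT G1=NOT 1=0 G2=NOT G0=NOT 0=1 G3=1(const) -> 0011
Step 2: G0=G2=1 G1=NOT G1=NOT 0=1 G2=NOT G0=NOT 0=1 G3=1(const) -> 1111
Step 3: G0=G2=1 G1=NOT G1=NOT 1=0 G2=NOT G0=NOT 1=0 G3=1(const) -> 1001
Step 4: G0=G2=0 G1=NOT G1=NOT 0=1 G2=NOT G0=NOT 1=0 G3=1(const) -> 0101
Step 5: G0=G2=0 G1=NOT G1=NOT 1=0 G2=NOT G0=NOT 0=1 G3=1(const) -> 0011
State from step 5 equals state from step 1 -> cycle length 4

Answer: 4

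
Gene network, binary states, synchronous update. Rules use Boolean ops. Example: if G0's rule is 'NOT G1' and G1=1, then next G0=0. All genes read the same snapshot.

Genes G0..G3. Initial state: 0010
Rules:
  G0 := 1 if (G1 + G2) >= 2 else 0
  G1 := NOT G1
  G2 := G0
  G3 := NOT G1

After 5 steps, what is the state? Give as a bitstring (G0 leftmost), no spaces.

Step 1: G0=(0+1>=2)=0 G1=NOT G1=NOT 0=1 G2=G0=0 G3=NOT G1=NOT 0=1 -> 0101
Step 2: G0=(1+0>=2)=0 G1=NOT G1=NOT 1=0 G2=G0=0 G3=NOT G1=NOT 1=0 -> 0000
Step 3: G0=(0+0>=2)=0 G1=NOT G1=NOT 0=1 G2=G0=0 G3=NOT G1=NOT 0=1 -> 0101
Step 4: G0=(1+0>=2)=0 G1=NOT G1=NOT 1=0 G2=G0=0 G3=NOT G1=NOT 1=0 -> 0000
Step 5: G0=(0+0>=2)=0 G1=NOT G1=NOT 0=1 G2=G0=0 G3=NOT G1=NOT 0=1 -> 0101

0101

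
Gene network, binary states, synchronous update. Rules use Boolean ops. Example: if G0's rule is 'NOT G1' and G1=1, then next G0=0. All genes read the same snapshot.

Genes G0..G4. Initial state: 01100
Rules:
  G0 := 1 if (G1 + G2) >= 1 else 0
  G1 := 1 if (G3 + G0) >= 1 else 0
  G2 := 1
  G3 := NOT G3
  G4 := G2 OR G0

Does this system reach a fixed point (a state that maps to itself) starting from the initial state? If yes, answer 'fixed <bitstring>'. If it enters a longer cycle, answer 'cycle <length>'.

Answer: cycle 2

Derivation:
Step 0: 01100
Step 1: G0=(1+1>=1)=1 G1=(0+0>=1)=0 G2=1(const) G3=NOT G3=NOT 0=1 G4=G2|G0=1|0=1 -> 10111
Step 2: G0=(0+1>=1)=1 G1=(1+1>=1)=1 G2=1(const) G3=NOT G3=NOT 1=0 G4=G2|G0=1|1=1 -> 11101
Step 3: G0=(1+1>=1)=1 G1=(0+1>=1)=1 G2=1(const) G3=NOT G3=NOT 0=1 G4=G2|G0=1|1=1 -> 11111
Step 4: G0=(1+1>=1)=1 G1=(1+1>=1)=1 G2=1(const) G3=NOT G3=NOT 1=0 G4=G2|G0=1|1=1 -> 11101
Cycle of length 2 starting at step 2 -> no fixed point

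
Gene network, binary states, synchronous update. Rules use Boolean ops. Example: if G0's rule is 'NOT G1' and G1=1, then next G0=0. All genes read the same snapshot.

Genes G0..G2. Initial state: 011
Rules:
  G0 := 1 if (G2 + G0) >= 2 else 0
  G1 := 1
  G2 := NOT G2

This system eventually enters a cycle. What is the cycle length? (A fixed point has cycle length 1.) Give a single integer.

Step 0: 011
Step 1: G0=(1+0>=2)=0 G1=1(const) G2=NOT G2=NOT 1=0 -> 010
Step 2: G0=(0+0>=2)=0 G1=1(const) G2=NOT G2=NOT 0=1 -> 011
State from step 2 equals state from step 0 -> cycle length 2

Answer: 2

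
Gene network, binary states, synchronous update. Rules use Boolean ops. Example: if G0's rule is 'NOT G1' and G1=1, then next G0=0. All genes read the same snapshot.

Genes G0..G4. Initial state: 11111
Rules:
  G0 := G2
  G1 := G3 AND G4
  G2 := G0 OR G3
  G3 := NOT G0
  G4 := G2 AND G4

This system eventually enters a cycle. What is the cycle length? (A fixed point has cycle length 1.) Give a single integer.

Step 0: 11111
Step 1: G0=G2=1 G1=G3&G4=1&1=1 G2=G0|G3=1|1=1 G3=NOT G0=NOT 1=0 G4=G2&G4=1&1=1 -> 11101
Step 2: G0=G2=1 G1=G3&G4=0&1=0 G2=G0|G3=1|0=1 G3=NOT G0=NOT 1=0 G4=G2&G4=1&1=1 -> 10101
Step 3: G0=G2=1 G1=G3&G4=0&1=0 G2=G0|G3=1|0=1 G3=NOT G0=NOT 1=0 G4=G2&G4=1&1=1 -> 10101
State from step 3 equals state from step 2 -> cycle length 1

Answer: 1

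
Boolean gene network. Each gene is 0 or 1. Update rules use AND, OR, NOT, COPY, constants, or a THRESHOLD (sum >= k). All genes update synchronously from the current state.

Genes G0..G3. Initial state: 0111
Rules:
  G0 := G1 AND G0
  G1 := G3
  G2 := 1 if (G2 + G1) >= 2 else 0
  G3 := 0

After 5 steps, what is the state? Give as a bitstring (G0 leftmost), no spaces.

Step 1: G0=G1&G0=1&0=0 G1=G3=1 G2=(1+1>=2)=1 G3=0(const) -> 0110
Step 2: G0=G1&G0=1&0=0 G1=G3=0 G2=(1+1>=2)=1 G3=0(const) -> 0010
Step 3: G0=G1&G0=0&0=0 G1=G3=0 G2=(1+0>=2)=0 G3=0(const) -> 0000
Step 4: G0=G1&G0=0&0=0 G1=G3=0 G2=(0+0>=2)=0 G3=0(const) -> 0000
Step 5: G0=G1&G0=0&0=0 G1=G3=0 G2=(0+0>=2)=0 G3=0(const) -> 0000

0000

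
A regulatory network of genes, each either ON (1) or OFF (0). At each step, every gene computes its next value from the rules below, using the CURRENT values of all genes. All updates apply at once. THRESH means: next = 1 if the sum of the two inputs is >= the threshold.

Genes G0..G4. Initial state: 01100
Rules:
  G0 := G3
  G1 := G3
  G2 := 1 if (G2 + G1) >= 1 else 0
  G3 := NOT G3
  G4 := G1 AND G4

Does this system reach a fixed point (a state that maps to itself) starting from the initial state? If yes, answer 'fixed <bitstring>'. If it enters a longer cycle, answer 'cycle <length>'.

Answer: cycle 2

Derivation:
Step 0: 01100
Step 1: G0=G3=0 G1=G3=0 G2=(1+1>=1)=1 G3=NOT G3=NOT 0=1 G4=G1&G4=1&0=0 -> 00110
Step 2: G0=G3=1 G1=G3=1 G2=(1+0>=1)=1 G3=NOT G3=NOT 1=0 G4=G1&G4=0&0=0 -> 11100
Step 3: G0=G3=0 G1=G3=0 G2=(1+1>=1)=1 G3=NOT G3=NOT 0=1 G4=G1&G4=1&0=0 -> 00110
Cycle of length 2 starting at step 1 -> no fixed point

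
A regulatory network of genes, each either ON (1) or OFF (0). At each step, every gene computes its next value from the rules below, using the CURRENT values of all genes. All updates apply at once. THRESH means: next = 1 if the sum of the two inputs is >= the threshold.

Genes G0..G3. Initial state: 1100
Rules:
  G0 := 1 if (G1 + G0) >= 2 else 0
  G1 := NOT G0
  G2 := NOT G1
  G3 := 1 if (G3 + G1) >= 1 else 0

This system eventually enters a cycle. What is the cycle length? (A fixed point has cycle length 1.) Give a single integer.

Step 0: 1100
Step 1: G0=(1+1>=2)=1 G1=NOT G0=NOT 1=0 G2=NOT G1=NOT 1=0 G3=(0+1>=1)=1 -> 1001
Step 2: G0=(0+1>=2)=0 G1=NOT G0=NOT 1=0 G2=NOT G1=NOT 0=1 G3=(1+0>=1)=1 -> 0011
Step 3: G0=(0+0>=2)=0 G1=NOT G0=NOT 0=1 G2=NOT G1=NOT 0=1 G3=(1+0>=1)=1 -> 0111
Step 4: G0=(1+0>=2)=0 G1=NOT G0=NOT 0=1 G2=NOT G1=NOT 1=0 G3=(1+1>=1)=1 -> 0101
Step 5: G0=(1+0>=2)=0 G1=NOT G0=NOT 0=1 G2=NOT G1=NOT 1=0 G3=(1+1>=1)=1 -> 0101
State from step 5 equals state from step 4 -> cycle length 1

Answer: 1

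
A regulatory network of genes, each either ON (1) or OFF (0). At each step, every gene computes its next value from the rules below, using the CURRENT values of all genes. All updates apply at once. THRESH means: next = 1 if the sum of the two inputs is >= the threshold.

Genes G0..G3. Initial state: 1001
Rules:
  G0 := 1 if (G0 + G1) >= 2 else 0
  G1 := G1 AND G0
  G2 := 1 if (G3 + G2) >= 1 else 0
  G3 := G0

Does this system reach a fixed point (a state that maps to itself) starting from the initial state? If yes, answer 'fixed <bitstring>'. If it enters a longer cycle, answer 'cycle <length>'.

Answer: fixed 0010

Derivation:
Step 0: 1001
Step 1: G0=(1+0>=2)=0 G1=G1&G0=0&1=0 G2=(1+0>=1)=1 G3=G0=1 -> 0011
Step 2: G0=(0+0>=2)=0 G1=G1&G0=0&0=0 G2=(1+1>=1)=1 G3=G0=0 -> 0010
Step 3: G0=(0+0>=2)=0 G1=G1&G0=0&0=0 G2=(0+1>=1)=1 G3=G0=0 -> 0010
Fixed point reached at step 2: 0010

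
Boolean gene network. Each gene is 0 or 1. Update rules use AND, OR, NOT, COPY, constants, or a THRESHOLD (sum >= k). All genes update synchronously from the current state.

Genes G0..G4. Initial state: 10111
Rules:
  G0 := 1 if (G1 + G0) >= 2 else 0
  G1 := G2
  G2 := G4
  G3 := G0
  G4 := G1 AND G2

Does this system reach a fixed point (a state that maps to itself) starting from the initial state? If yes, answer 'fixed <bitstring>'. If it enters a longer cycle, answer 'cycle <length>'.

Answer: fixed 00000

Derivation:
Step 0: 10111
Step 1: G0=(0+1>=2)=0 G1=G2=1 G2=G4=1 G3=G0=1 G4=G1&G2=0&1=0 -> 01110
Step 2: G0=(1+0>=2)=0 G1=G2=1 G2=G4=0 G3=G0=0 G4=G1&G2=1&1=1 -> 01001
Step 3: G0=(1+0>=2)=0 G1=G2=0 G2=G4=1 G3=G0=0 G4=G1&G2=1&0=0 -> 00100
Step 4: G0=(0+0>=2)=0 G1=G2=1 G2=G4=0 G3=G0=0 G4=G1&G2=0&1=0 -> 01000
Step 5: G0=(1+0>=2)=0 G1=G2=0 G2=G4=0 G3=G0=0 G4=G1&G2=1&0=0 -> 00000
Step 6: G0=(0+0>=2)=0 G1=G2=0 G2=G4=0 G3=G0=0 G4=G1&G2=0&0=0 -> 00000
Fixed point reached at step 5: 00000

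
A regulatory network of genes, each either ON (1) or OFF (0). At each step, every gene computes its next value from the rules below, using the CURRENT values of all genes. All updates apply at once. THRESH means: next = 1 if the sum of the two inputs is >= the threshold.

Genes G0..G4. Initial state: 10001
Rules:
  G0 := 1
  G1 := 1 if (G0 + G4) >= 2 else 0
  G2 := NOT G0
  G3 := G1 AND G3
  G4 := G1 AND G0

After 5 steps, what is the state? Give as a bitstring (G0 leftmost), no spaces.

Step 1: G0=1(const) G1=(1+1>=2)=1 G2=NOT G0=NOT 1=0 G3=G1&G3=0&0=0 G4=G1&G0=0&1=0 -> 11000
Step 2: G0=1(const) G1=(1+0>=2)=0 G2=NOT G0=NOT 1=0 G3=G1&G3=1&0=0 G4=G1&G0=1&1=1 -> 10001
Step 3: G0=1(const) G1=(1+1>=2)=1 G2=NOT G0=NOT 1=0 G3=G1&G3=0&0=0 G4=G1&G0=0&1=0 -> 11000
Step 4: G0=1(const) G1=(1+0>=2)=0 G2=NOT G0=NOT 1=0 G3=G1&G3=1&0=0 G4=G1&G0=1&1=1 -> 10001
Step 5: G0=1(const) G1=(1+1>=2)=1 G2=NOT G0=NOT 1=0 G3=G1&G3=0&0=0 G4=G1&G0=0&1=0 -> 11000

11000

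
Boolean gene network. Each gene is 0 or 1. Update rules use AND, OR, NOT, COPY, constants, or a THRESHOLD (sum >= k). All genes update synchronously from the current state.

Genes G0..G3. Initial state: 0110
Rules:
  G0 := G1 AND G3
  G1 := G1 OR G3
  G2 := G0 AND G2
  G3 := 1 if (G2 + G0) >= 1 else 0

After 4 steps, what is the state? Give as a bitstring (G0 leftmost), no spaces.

Step 1: G0=G1&G3=1&0=0 G1=G1|G3=1|0=1 G2=G0&G2=0&1=0 G3=(1+0>=1)=1 -> 0101
Step 2: G0=G1&G3=1&1=1 G1=G1|G3=1|1=1 G2=G0&G2=0&0=0 G3=(0+0>=1)=0 -> 1100
Step 3: G0=G1&G3=1&0=0 G1=G1|G3=1|0=1 G2=G0&G2=1&0=0 G3=(0+1>=1)=1 -> 0101
Step 4: G0=G1&G3=1&1=1 G1=G1|G3=1|1=1 G2=G0&G2=0&0=0 G3=(0+0>=1)=0 -> 1100

1100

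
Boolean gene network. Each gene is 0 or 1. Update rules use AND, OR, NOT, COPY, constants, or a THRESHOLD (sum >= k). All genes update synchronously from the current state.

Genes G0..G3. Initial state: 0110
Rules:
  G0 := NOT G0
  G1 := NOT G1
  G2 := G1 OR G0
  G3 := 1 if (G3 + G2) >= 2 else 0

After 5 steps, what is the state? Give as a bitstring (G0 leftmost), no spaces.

Step 1: G0=NOT G0=NOT 0=1 G1=NOT G1=NOT 1=0 G2=G1|G0=1|0=1 G3=(0+1>=2)=0 -> 1010
Step 2: G0=NOT G0=NOT 1=0 G1=NOT G1=NOT 0=1 G2=G1|G0=0|1=1 G3=(0+1>=2)=0 -> 0110
Step 3: G0=NOT G0=NOT 0=1 G1=NOT G1=NOT 1=0 G2=G1|G0=1|0=1 G3=(0+1>=2)=0 -> 1010
Step 4: G0=NOT G0=NOT 1=0 G1=NOT G1=NOT 0=1 G2=G1|G0=0|1=1 G3=(0+1>=2)=0 -> 0110
Step 5: G0=NOT G0=NOT 0=1 G1=NOT G1=NOT 1=0 G2=G1|G0=1|0=1 G3=(0+1>=2)=0 -> 1010

1010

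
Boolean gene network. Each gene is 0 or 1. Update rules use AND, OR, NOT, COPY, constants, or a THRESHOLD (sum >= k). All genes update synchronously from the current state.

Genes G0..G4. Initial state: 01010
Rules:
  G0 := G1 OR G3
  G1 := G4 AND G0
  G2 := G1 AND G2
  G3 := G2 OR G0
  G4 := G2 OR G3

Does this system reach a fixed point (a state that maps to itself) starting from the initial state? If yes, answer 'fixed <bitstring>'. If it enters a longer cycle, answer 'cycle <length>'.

Answer: cycle 2

Derivation:
Step 0: 01010
Step 1: G0=G1|G3=1|1=1 G1=G4&G0=0&0=0 G2=G1&G2=1&0=0 G3=G2|G0=0|0=0 G4=G2|G3=0|1=1 -> 10001
Step 2: G0=G1|G3=0|0=0 G1=G4&G0=1&1=1 G2=G1&G2=0&0=0 G3=G2|G0=0|1=1 G4=G2|G3=0|0=0 -> 01010
Cycle of length 2 starting at step 0 -> no fixed point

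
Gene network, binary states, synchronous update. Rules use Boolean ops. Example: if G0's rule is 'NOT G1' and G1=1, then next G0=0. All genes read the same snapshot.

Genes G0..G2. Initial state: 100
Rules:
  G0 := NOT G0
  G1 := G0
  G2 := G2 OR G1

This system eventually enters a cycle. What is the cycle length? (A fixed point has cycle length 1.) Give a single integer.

Answer: 2

Derivation:
Step 0: 100
Step 1: G0=NOT G0=NOT 1=0 G1=G0=1 G2=G2|G1=0|0=0 -> 010
Step 2: G0=NOT G0=NOT 0=1 G1=G0=0 G2=G2|G1=0|1=1 -> 101
Step 3: G0=NOT G0=NOT 1=0 G1=G0=1 G2=G2|G1=1|0=1 -> 011
Step 4: G0=NOT G0=NOT 0=1 G1=G0=0 G2=G2|G1=1|1=1 -> 101
State from step 4 equals state from step 2 -> cycle length 2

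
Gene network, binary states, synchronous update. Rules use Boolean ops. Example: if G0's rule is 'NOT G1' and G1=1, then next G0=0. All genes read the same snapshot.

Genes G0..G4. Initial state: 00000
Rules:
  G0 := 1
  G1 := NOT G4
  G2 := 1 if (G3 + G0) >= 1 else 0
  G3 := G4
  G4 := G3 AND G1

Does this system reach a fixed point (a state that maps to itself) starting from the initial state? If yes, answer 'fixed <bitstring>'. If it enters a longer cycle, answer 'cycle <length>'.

Step 0: 00000
Step 1: G0=1(const) G1=NOT G4=NOT 0=1 G2=(0+0>=1)=0 G3=G4=0 G4=G3&G1=0&0=0 -> 11000
Step 2: G0=1(const) G1=NOT G4=NOT 0=1 G2=(0+1>=1)=1 G3=G4=0 G4=G3&G1=0&1=0 -> 11100
Step 3: G0=1(const) G1=NOT G4=NOT 0=1 G2=(0+1>=1)=1 G3=G4=0 G4=G3&G1=0&1=0 -> 11100
Fixed point reached at step 2: 11100

Answer: fixed 11100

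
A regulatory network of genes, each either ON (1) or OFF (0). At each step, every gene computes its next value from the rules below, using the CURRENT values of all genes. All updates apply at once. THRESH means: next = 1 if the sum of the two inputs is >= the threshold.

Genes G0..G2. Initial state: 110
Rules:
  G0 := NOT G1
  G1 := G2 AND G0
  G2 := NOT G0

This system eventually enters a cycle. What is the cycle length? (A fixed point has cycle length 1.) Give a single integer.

Step 0: 110
Step 1: G0=NOT G1=NOT 1=0 G1=G2&G0=0&1=0 G2=NOT G0=NOT 1=0 -> 000
Step 2: G0=NOT G1=NOT 0=1 G1=G2&G0=0&0=0 G2=NOT G0=NOT 0=1 -> 101
Step 3: G0=NOT G1=NOT 0=1 G1=G2&G0=1&1=1 G2=NOT G0=NOT 1=0 -> 110
State from step 3 equals state from step 0 -> cycle length 3

Answer: 3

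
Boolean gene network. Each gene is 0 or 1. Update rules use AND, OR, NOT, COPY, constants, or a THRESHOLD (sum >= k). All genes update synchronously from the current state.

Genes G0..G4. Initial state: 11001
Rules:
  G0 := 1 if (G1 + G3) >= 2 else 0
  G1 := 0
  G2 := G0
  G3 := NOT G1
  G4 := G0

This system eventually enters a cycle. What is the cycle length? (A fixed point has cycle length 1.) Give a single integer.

Answer: 1

Derivation:
Step 0: 11001
Step 1: G0=(1+0>=2)=0 G1=0(const) G2=G0=1 G3=NOT G1=NOT 1=0 G4=G0=1 -> 00101
Step 2: G0=(0+0>=2)=0 G1=0(const) G2=G0=0 G3=NOT G1=NOT 0=1 G4=G0=0 -> 00010
Step 3: G0=(0+1>=2)=0 G1=0(const) G2=G0=0 G3=NOT G1=NOT 0=1 G4=G0=0 -> 00010
State from step 3 equals state from step 2 -> cycle length 1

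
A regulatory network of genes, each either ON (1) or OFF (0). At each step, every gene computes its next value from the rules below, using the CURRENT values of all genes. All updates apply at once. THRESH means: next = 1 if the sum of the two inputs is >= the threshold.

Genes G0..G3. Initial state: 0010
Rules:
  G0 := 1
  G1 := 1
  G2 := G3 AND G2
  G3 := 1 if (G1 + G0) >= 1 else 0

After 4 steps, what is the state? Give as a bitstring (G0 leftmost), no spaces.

Step 1: G0=1(const) G1=1(const) G2=G3&G2=0&1=0 G3=(0+0>=1)=0 -> 1100
Step 2: G0=1(const) G1=1(const) G2=G3&G2=0&0=0 G3=(1+1>=1)=1 -> 1101
Step 3: G0=1(const) G1=1(const) G2=G3&G2=1&0=0 G3=(1+1>=1)=1 -> 1101
Step 4: G0=1(const) G1=1(const) G2=G3&G2=1&0=0 G3=(1+1>=1)=1 -> 1101

1101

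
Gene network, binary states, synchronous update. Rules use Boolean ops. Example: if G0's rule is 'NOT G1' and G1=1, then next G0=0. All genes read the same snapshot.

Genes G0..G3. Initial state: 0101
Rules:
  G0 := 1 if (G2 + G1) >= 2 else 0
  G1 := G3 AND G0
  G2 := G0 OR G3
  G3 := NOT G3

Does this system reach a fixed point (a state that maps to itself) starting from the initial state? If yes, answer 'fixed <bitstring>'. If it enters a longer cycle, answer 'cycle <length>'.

Answer: cycle 2

Derivation:
Step 0: 0101
Step 1: G0=(0+1>=2)=0 G1=G3&G0=1&0=0 G2=G0|G3=0|1=1 G3=NOT G3=NOT 1=0 -> 0010
Step 2: G0=(1+0>=2)=0 G1=G3&G0=0&0=0 G2=G0|G3=0|0=0 G3=NOT G3=NOT 0=1 -> 0001
Step 3: G0=(0+0>=2)=0 G1=G3&G0=1&0=0 G2=G0|G3=0|1=1 G3=NOT G3=NOT 1=0 -> 0010
Cycle of length 2 starting at step 1 -> no fixed point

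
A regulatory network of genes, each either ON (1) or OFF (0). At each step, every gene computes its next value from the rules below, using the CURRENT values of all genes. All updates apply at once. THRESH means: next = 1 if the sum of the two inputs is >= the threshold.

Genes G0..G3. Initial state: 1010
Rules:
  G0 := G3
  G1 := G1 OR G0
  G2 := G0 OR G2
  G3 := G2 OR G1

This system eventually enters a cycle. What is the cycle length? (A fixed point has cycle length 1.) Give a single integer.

Step 0: 1010
Step 1: G0=G3=0 G1=G1|G0=0|1=1 G2=G0|G2=1|1=1 G3=G2|G1=1|0=1 -> 0111
Step 2: G0=G3=1 G1=G1|G0=1|0=1 G2=G0|G2=0|1=1 G3=G2|G1=1|1=1 -> 1111
Step 3: G0=G3=1 G1=G1|G0=1|1=1 G2=G0|G2=1|1=1 G3=G2|G1=1|1=1 -> 1111
State from step 3 equals state from step 2 -> cycle length 1

Answer: 1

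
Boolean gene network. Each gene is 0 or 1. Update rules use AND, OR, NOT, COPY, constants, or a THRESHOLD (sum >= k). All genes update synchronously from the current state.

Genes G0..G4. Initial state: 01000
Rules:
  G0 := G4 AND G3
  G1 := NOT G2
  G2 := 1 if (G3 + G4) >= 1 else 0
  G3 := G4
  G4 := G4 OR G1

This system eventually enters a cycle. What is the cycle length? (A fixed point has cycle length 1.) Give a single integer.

Step 0: 01000
Step 1: G0=G4&G3=0&0=0 G1=NOT G2=NOT 0=1 G2=(0+0>=1)=0 G3=G4=0 G4=G4|G1=0|1=1 -> 01001
Step 2: G0=G4&G3=1&0=0 G1=NOT G2=NOT 0=1 G2=(0+1>=1)=1 G3=G4=1 G4=G4|G1=1|1=1 -> 01111
Step 3: G0=G4&G3=1&1=1 G1=NOT G2=NOT 1=0 G2=(1+1>=1)=1 G3=G4=1 G4=G4|G1=1|1=1 -> 10111
Step 4: G0=G4&G3=1&1=1 G1=NOT G2=NOT 1=0 G2=(1+1>=1)=1 G3=G4=1 G4=G4|G1=1|0=1 -> 10111
State from step 4 equals state from step 3 -> cycle length 1

Answer: 1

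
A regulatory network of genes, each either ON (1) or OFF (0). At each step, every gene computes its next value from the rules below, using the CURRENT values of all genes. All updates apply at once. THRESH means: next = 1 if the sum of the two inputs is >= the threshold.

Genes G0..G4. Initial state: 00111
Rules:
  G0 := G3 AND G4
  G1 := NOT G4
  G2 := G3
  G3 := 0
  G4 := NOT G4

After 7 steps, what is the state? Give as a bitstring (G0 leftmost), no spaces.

Step 1: G0=G3&G4=1&1=1 G1=NOT G4=NOT 1=0 G2=G3=1 G3=0(const) G4=NOT G4=NOT 1=0 -> 10100
Step 2: G0=G3&G4=0&0=0 G1=NOT G4=NOT 0=1 G2=G3=0 G3=0(const) G4=NOT G4=NOT 0=1 -> 01001
Step 3: G0=G3&G4=0&1=0 G1=NOT G4=NOT 1=0 G2=G3=0 G3=0(const) G4=NOT G4=NOT 1=0 -> 00000
Step 4: G0=G3&G4=0&0=0 G1=NOT G4=NOT 0=1 G2=G3=0 G3=0(const) G4=NOT G4=NOT 0=1 -> 01001
Step 5: G0=G3&G4=0&1=0 G1=NOT G4=NOT 1=0 G2=G3=0 G3=0(const) G4=NOT G4=NOT 1=0 -> 00000
Step 6: G0=G3&G4=0&0=0 G1=NOT G4=NOT 0=1 G2=G3=0 G3=0(const) G4=NOT G4=NOT 0=1 -> 01001
Step 7: G0=G3&G4=0&1=0 G1=NOT G4=NOT 1=0 G2=G3=0 G3=0(const) G4=NOT G4=NOT 1=0 -> 00000

00000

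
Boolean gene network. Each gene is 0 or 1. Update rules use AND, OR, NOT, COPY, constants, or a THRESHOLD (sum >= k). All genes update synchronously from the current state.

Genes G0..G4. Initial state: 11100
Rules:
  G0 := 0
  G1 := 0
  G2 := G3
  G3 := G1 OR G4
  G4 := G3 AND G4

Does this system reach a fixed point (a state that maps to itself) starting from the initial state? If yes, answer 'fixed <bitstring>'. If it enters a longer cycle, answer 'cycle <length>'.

Answer: fixed 00000

Derivation:
Step 0: 11100
Step 1: G0=0(const) G1=0(const) G2=G3=0 G3=G1|G4=1|0=1 G4=G3&G4=0&0=0 -> 00010
Step 2: G0=0(const) G1=0(const) G2=G3=1 G3=G1|G4=0|0=0 G4=G3&G4=1&0=0 -> 00100
Step 3: G0=0(const) G1=0(const) G2=G3=0 G3=G1|G4=0|0=0 G4=G3&G4=0&0=0 -> 00000
Step 4: G0=0(const) G1=0(const) G2=G3=0 G3=G1|G4=0|0=0 G4=G3&G4=0&0=0 -> 00000
Fixed point reached at step 3: 00000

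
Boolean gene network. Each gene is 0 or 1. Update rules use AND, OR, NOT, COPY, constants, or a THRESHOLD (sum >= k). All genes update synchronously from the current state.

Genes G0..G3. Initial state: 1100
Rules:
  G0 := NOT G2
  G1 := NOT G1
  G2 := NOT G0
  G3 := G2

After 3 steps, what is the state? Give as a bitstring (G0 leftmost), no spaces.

Step 1: G0=NOT G2=NOT 0=1 G1=NOT G1=NOT 1=0 G2=NOT G0=NOT 1=0 G3=G2=0 -> 1000
Step 2: G0=NOT G2=NOT 0=1 G1=NOT G1=NOT 0=1 G2=NOT G0=NOT 1=0 G3=G2=0 -> 1100
Step 3: G0=NOT G2=NOT 0=1 G1=NOT G1=NOT 1=0 G2=NOT G0=NOT 1=0 G3=G2=0 -> 1000

1000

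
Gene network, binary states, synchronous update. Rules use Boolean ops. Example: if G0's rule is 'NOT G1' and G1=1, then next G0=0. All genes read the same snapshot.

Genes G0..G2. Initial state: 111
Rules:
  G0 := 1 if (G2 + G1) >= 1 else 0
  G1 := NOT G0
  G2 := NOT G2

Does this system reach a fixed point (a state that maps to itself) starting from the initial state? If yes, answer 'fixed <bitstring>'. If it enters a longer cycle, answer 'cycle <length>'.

Step 0: 111
Step 1: G0=(1+1>=1)=1 G1=NOT G0=NOT 1=0 G2=NOT G2=NOT 1=0 -> 100
Step 2: G0=(0+0>=1)=0 G1=NOT G0=NOT 1=0 G2=NOT G2=NOT 0=1 -> 001
Step 3: G0=(1+0>=1)=1 G1=NOT G0=NOT 0=1 G2=NOT G2=NOT 1=0 -> 110
Step 4: G0=(0+1>=1)=1 G1=NOT G0=NOT 1=0 G2=NOT G2=NOT 0=1 -> 101
Step 5: G0=(1+0>=1)=1 G1=NOT G0=NOT 1=0 G2=NOT G2=NOT 1=0 -> 100
Cycle of length 4 starting at step 1 -> no fixed point

Answer: cycle 4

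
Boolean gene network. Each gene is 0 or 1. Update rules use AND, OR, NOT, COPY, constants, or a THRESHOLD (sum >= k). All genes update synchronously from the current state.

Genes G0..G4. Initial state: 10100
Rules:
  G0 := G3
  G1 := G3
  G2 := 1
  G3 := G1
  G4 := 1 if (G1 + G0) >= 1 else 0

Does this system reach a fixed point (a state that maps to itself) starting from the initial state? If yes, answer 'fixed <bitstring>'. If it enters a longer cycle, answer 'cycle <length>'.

Answer: fixed 00100

Derivation:
Step 0: 10100
Step 1: G0=G3=0 G1=G3=0 G2=1(const) G3=G1=0 G4=(0+1>=1)=1 -> 00101
Step 2: G0=G3=0 G1=G3=0 G2=1(const) G3=G1=0 G4=(0+0>=1)=0 -> 00100
Step 3: G0=G3=0 G1=G3=0 G2=1(const) G3=G1=0 G4=(0+0>=1)=0 -> 00100
Fixed point reached at step 2: 00100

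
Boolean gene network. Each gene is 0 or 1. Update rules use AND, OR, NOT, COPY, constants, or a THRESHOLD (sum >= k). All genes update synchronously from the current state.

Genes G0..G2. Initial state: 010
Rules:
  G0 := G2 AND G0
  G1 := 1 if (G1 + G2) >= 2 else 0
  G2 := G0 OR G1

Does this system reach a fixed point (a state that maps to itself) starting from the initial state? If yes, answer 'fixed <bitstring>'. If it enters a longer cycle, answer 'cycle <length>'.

Answer: fixed 000

Derivation:
Step 0: 010
Step 1: G0=G2&G0=0&0=0 G1=(1+0>=2)=0 G2=G0|G1=0|1=1 -> 001
Step 2: G0=G2&G0=1&0=0 G1=(0+1>=2)=0 G2=G0|G1=0|0=0 -> 000
Step 3: G0=G2&G0=0&0=0 G1=(0+0>=2)=0 G2=G0|G1=0|0=0 -> 000
Fixed point reached at step 2: 000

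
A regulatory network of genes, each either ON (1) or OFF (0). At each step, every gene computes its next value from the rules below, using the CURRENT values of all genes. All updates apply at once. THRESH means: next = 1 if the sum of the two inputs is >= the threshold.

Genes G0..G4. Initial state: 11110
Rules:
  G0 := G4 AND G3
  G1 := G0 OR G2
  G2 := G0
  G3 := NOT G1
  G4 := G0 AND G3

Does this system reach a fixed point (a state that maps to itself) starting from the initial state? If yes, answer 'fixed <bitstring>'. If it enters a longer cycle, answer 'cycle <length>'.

Answer: fixed 00010

Derivation:
Step 0: 11110
Step 1: G0=G4&G3=0&1=0 G1=G0|G2=1|1=1 G2=G0=1 G3=NOT G1=NOT 1=0 G4=G0&G3=1&1=1 -> 01101
Step 2: G0=G4&G3=1&0=0 G1=G0|G2=0|1=1 G2=G0=0 G3=NOT G1=NOT 1=0 G4=G0&G3=0&0=0 -> 01000
Step 3: G0=G4&G3=0&0=0 G1=G0|G2=0|0=0 G2=G0=0 G3=NOT G1=NOT 1=0 G4=G0&G3=0&0=0 -> 00000
Step 4: G0=G4&G3=0&0=0 G1=G0|G2=0|0=0 G2=G0=0 G3=NOT G1=NOT 0=1 G4=G0&G3=0&0=0 -> 00010
Step 5: G0=G4&G3=0&1=0 G1=G0|G2=0|0=0 G2=G0=0 G3=NOT G1=NOT 0=1 G4=G0&G3=0&1=0 -> 00010
Fixed point reached at step 4: 00010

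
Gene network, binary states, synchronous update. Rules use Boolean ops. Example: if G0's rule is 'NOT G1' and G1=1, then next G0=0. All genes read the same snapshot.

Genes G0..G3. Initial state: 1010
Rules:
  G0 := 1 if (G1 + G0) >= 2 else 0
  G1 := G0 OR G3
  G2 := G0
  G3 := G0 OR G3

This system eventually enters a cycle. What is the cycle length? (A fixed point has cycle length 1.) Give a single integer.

Answer: 1

Derivation:
Step 0: 1010
Step 1: G0=(0+1>=2)=0 G1=G0|G3=1|0=1 G2=G0=1 G3=G0|G3=1|0=1 -> 0111
Step 2: G0=(1+0>=2)=0 G1=G0|G3=0|1=1 G2=G0=0 G3=G0|G3=0|1=1 -> 0101
Step 3: G0=(1+0>=2)=0 G1=G0|G3=0|1=1 G2=G0=0 G3=G0|G3=0|1=1 -> 0101
State from step 3 equals state from step 2 -> cycle length 1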